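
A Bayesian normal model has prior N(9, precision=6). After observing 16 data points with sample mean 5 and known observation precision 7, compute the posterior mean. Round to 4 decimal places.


Posterior mean = (prior_precision * prior_mean + n * data_precision * data_mean) / (prior_precision + n * data_precision)
Numerator = 6*9 + 16*7*5 = 614
Denominator = 6 + 16*7 = 118
Posterior mean = 5.2034

5.2034


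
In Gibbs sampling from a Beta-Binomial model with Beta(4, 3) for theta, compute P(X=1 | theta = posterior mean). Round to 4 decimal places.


Posterior mean = alpha/(alpha+beta) = 4/7 = 0.5714
P(X=1|theta=mean) = theta = 0.5714

0.5714


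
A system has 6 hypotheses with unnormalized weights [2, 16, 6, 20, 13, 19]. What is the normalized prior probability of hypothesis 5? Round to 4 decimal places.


The normalized prior is the weight divided by the total.
Total weight = 76
P(H5) = 13 / 76 = 0.1711

0.1711


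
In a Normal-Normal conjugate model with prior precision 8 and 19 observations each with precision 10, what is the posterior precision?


Posterior precision = prior precision + n * observation precision
= 8 + 19 * 10
= 8 + 190 = 198

198


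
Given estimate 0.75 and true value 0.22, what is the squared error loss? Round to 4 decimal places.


Squared error = (estimate - true)^2
Difference = 0.53
Loss = 0.53^2 = 0.2809

0.2809


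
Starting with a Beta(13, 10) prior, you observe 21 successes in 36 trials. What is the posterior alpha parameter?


For a Beta-Binomial conjugate model:
Posterior alpha = prior alpha + number of successes
= 13 + 21 = 34

34


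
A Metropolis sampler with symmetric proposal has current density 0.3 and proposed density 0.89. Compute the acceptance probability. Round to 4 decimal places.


For symmetric proposals, acceptance = min(1, pi(x*)/pi(x))
= min(1, 0.89/0.3)
= min(1, 2.9667) = 1.0

1.0


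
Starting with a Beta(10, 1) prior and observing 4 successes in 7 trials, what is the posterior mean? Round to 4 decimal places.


Posterior parameters: alpha = 10 + 4 = 14
beta = 1 + 3 = 4
Posterior mean = alpha / (alpha + beta) = 14 / 18
= 0.7778

0.7778


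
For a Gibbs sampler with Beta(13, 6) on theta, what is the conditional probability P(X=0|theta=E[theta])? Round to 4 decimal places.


E[theta] = 13/(13+6) = 0.6842
P(X=0|theta) = 1 - theta = 0.3158

0.3158


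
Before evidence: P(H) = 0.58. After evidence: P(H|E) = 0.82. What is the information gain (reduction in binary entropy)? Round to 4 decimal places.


Prior entropy = 0.9815
Posterior entropy = 0.6801
Information gain = 0.9815 - 0.6801 = 0.3014

0.3014


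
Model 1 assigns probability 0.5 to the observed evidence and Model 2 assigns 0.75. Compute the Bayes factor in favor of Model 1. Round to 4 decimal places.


BF = P(data|M1) / P(data|M2)
= 0.5 / 0.75 = 0.6667

0.6667


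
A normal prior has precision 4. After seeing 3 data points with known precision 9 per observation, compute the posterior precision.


In the conjugate normal model, precisions add:
tau_posterior = tau_prior + n * tau_data
= 4 + 3*9 = 31

31


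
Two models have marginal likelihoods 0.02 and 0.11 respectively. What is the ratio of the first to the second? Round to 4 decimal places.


Evidence ratio = 0.02 / 0.11
= 0.1818

0.1818


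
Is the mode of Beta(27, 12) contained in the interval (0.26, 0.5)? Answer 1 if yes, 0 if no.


Mode = (a-1)/(a+b-2) = 26/37 = 0.7027
Interval: (0.26, 0.5)
Contains mode? 0

0


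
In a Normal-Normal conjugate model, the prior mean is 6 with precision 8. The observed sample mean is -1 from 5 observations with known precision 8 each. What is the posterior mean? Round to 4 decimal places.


Posterior precision = tau0 + n*tau = 8 + 5*8 = 48
Posterior mean = (tau0*mu0 + n*tau*xbar) / posterior_precision
= (8*6 + 5*8*-1) / 48
= 8 / 48 = 0.1667

0.1667


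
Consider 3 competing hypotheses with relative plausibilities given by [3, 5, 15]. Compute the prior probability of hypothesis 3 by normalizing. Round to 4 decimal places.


Sum of weights = 3 + 5 + 15 = 23
Normalized prior for H3 = 15 / 23
= 0.6522

0.6522


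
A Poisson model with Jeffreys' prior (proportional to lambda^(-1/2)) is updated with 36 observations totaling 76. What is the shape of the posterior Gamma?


Posterior = Gamma(0.5 + S, n)
= Gamma(0.5 + 76, 36)
Posterior shape = 0.5 + S = 0.5 + 76 = 76.5

76.5


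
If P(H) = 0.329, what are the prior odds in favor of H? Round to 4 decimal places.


Prior odds = P(H) / (1 - P(H))
= 0.329 / 0.671
= 0.4903

0.4903


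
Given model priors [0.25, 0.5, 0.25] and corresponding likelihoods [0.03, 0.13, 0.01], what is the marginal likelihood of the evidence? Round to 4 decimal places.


P(E) = sum_i P(M_i) P(E|M_i)
= 0.0075 + 0.065 + 0.0025
= 0.075

0.075


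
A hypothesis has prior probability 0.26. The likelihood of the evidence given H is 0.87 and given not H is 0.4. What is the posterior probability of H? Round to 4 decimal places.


Using Bayes' theorem:
P(E) = 0.26 * 0.87 + 0.74 * 0.4
P(E) = 0.5222
P(H|E) = (0.26 * 0.87) / 0.5222 = 0.4332

0.4332


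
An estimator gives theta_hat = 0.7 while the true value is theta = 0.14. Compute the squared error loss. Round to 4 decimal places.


The squared error loss is (theta_hat - theta)^2
= (0.7 - 0.14)^2
= (0.56)^2 = 0.3136

0.3136


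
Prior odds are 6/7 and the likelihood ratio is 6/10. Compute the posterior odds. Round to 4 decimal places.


Posterior odds = prior odds * likelihood ratio
= (6/7) * (6/10)
= 36 / 70
= 0.5143

0.5143


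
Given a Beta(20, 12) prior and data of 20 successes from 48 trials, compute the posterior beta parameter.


Number of failures = 48 - 20 = 28
Posterior beta = 12 + 28 = 40

40


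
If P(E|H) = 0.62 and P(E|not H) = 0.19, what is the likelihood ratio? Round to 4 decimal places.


Likelihood ratio = P(E|H) / P(E|not H)
= 0.62 / 0.19
= 3.2632

3.2632


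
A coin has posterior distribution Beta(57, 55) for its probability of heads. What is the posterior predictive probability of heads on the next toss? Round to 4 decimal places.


Posterior predictive = E[theta] = alpha/(alpha+beta)
= 57/112
= 0.5089

0.5089


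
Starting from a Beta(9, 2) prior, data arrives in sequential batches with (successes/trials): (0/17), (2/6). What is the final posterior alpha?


In sequential Bayesian updating, we sum all successes.
Total successes = 2
Final alpha = 9 + 2 = 11

11


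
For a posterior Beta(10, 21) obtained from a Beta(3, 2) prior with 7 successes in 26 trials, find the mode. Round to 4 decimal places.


Mode = (alpha - 1) / (alpha + beta - 2)
= 9 / 29
= 0.3103

0.3103


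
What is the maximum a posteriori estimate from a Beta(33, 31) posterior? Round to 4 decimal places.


The MAP estimate equals the mode of the distribution.
Mode of Beta(a,b) = (a-1)/(a+b-2)
= 32/62
= 0.5161

0.5161


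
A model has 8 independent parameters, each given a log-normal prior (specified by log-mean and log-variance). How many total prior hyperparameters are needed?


Each log-normal prior needs 2 hyperparameters (log-mean and log-variance).
Total = 2 * 8 = 16

16


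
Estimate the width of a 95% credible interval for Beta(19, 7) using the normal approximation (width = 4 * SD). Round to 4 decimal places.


For Beta(a,b): Var = ab/((a+b)^2(a+b+1))
Var = 0.0073, SD = 0.0854
Approximate 95% CI width = 4 * 0.0854 = 0.3415

0.3415


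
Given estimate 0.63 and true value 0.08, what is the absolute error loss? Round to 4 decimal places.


Absolute error = |estimate - true|
= |0.55| = 0.55

0.55


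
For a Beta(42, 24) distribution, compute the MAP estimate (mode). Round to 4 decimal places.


MAP = mode = (a-1)/(a+b-2)
= (42-1)/(42+24-2)
= 41/64 = 0.6406

0.6406


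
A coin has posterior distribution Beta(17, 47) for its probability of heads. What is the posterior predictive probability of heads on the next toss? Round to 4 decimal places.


Posterior predictive = E[theta] = alpha/(alpha+beta)
= 17/64
= 0.2656

0.2656


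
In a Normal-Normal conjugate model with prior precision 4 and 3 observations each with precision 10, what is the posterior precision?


Posterior precision = prior precision + n * observation precision
= 4 + 3 * 10
= 4 + 30 = 34

34


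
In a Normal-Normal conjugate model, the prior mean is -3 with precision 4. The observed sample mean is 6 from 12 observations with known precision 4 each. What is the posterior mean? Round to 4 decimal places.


Posterior precision = tau0 + n*tau = 4 + 12*4 = 52
Posterior mean = (tau0*mu0 + n*tau*xbar) / posterior_precision
= (4*-3 + 12*4*6) / 52
= 276 / 52 = 5.3077

5.3077


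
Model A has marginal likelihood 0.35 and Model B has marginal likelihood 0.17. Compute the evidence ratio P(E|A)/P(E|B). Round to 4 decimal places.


Evidence ratio = P(E|A) / P(E|B)
= 0.35 / 0.17
= 2.0588

2.0588


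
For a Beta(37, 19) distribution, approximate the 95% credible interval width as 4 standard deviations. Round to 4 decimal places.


Variance of Beta(a,b) = ab / ((a+b)^2 * (a+b+1))
= 37*19 / ((56)^2 * 57)
= 0.0039
SD = sqrt(0.0039) = 0.0627
Width = 4 * SD = 0.2508

0.2508


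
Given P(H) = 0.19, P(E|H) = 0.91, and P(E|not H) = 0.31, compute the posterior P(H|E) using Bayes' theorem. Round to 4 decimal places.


By Bayes' theorem: P(H|E) = P(E|H)*P(H) / P(E)
P(E) = P(E|H)*P(H) + P(E|not H)*P(not H)
P(E) = 0.91*0.19 + 0.31*0.81 = 0.424
P(H|E) = 0.91*0.19 / 0.424 = 0.4078

0.4078


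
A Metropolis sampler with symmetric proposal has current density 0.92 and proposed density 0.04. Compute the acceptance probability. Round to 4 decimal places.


For symmetric proposals, acceptance = min(1, pi(x*)/pi(x))
= min(1, 0.04/0.92)
= min(1, 0.0435) = 0.0435

0.0435


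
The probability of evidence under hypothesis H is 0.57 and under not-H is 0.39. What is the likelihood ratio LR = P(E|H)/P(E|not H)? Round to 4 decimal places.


LR = 0.57 / 0.39
= 1.4615

1.4615


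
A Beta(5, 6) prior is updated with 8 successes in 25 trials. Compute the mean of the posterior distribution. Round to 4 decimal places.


After update: Beta(13, 23)
Mean = 13 / (13 + 23) = 13 / 36
= 0.3611

0.3611


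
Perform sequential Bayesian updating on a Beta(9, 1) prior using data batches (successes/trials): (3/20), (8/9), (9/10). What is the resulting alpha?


Accumulate successes: 20
Posterior alpha = prior alpha + sum of successes
= 9 + 20 = 29

29


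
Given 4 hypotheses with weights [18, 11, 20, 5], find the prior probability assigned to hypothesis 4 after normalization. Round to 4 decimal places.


To normalize, divide each weight by the sum of all weights.
Sum = 54
Prior(H4) = 5/54 = 0.0926

0.0926


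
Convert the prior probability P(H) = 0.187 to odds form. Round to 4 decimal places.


P(not H) = 1 - 0.187 = 0.813
Odds = 0.187 / 0.813 = 0.23

0.23


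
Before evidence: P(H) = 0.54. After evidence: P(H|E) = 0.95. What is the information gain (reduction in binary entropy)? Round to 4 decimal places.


Prior entropy = 0.9954
Posterior entropy = 0.2864
Information gain = 0.9954 - 0.2864 = 0.709

0.709


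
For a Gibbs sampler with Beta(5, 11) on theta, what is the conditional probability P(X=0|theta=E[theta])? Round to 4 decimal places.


E[theta] = 5/(5+11) = 0.3125
P(X=0|theta) = 1 - theta = 0.6875

0.6875


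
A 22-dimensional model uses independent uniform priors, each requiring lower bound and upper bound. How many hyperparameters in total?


Per parameter: 2 (lower bound and upper bound).
Total = 22 * 2 = 44

44


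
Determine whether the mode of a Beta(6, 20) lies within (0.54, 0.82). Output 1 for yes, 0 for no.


First find the mode: (a-1)/(a+b-2) = 0.2083
Is 0.2083 in (0.54, 0.82)? 0

0


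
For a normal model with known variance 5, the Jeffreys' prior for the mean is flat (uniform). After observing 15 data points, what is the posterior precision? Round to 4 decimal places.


Jeffreys' prior for normal mean (known variance) is flat.
Prior precision = 0.
Posterior precision = prior_prec + n/sigma^2 = 0 + 15/5
= 3.0

3.0


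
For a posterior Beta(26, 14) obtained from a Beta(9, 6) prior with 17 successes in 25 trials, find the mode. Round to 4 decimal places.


Mode = (alpha - 1) / (alpha + beta - 2)
= 25 / 38
= 0.6579

0.6579


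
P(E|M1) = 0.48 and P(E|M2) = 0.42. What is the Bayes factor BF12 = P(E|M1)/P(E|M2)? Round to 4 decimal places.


Bayes factor BF12 = P(E|M1) / P(E|M2)
= 0.48 / 0.42
= 1.1429

1.1429


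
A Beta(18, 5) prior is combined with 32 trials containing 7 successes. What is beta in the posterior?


In conjugate updating:
beta_posterior = beta_prior + (n - k)
= 5 + (32 - 7)
= 5 + 25 = 30

30


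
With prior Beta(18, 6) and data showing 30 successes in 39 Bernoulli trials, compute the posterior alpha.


Conjugate update: alpha_posterior = alpha_prior + k
= 18 + 30 = 48

48


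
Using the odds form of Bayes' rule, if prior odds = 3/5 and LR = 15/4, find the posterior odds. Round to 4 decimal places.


Bayes' rule in odds form: posterior odds = prior odds * LR
= (3 * 15) / (5 * 4)
= 45/20 = 2.25

2.25


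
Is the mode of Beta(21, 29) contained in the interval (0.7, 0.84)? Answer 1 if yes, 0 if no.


Mode = (a-1)/(a+b-2) = 20/48 = 0.4167
Interval: (0.7, 0.84)
Contains mode? 0

0


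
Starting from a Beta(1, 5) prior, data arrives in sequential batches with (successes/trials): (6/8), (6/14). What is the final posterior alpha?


In sequential Bayesian updating, we sum all successes.
Total successes = 12
Final alpha = 1 + 12 = 13

13


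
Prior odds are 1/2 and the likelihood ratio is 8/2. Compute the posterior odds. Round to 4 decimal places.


Posterior odds = prior odds * likelihood ratio
= (1/2) * (8/2)
= 8 / 4
= 2.0

2.0


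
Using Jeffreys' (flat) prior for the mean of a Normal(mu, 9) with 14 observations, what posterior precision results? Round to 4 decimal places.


Flat prior means prior precision is 0.
Posterior precision = n / sigma^2 = 14/9 = 1.5556

1.5556


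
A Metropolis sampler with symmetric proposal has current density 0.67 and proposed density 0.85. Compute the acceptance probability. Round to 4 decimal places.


For symmetric proposals, acceptance = min(1, pi(x*)/pi(x))
= min(1, 0.85/0.67)
= min(1, 1.2687) = 1.0

1.0


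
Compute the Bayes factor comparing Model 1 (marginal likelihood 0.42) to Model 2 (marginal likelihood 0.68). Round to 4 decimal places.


BF12 = marginal likelihood of M1 / marginal likelihood of M2
= 0.42/0.68
= 0.6176

0.6176


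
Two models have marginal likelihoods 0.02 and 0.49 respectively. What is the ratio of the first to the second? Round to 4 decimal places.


Evidence ratio = 0.02 / 0.49
= 0.0408

0.0408


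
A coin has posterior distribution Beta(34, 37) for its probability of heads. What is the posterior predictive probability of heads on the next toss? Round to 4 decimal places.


Posterior predictive = E[theta] = alpha/(alpha+beta)
= 34/71
= 0.4789

0.4789


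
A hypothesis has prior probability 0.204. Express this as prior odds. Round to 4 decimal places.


Odds = P(H) / P(not H) = 0.204 / 0.796
= 0.2563

0.2563


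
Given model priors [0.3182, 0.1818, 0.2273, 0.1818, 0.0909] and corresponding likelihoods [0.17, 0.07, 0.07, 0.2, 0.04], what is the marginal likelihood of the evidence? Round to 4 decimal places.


P(E) = sum_i P(M_i) P(E|M_i)
= 0.0541 + 0.0127 + 0.0159 + 0.0364 + 0.0036
= 0.1227

0.1227


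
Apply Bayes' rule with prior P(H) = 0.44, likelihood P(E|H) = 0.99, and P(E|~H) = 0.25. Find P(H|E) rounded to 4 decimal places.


Step 1: Compute marginal P(E) = P(E|H)P(H) + P(E|~H)P(~H)
= 0.99*0.44 + 0.25*0.56 = 0.5756
Step 2: P(H|E) = P(E|H)P(H)/P(E) = 0.4356/0.5756
= 0.7568

0.7568


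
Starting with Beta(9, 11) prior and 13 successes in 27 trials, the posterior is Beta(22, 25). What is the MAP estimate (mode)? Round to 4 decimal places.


The mode of Beta(a, b) when a > 1 and b > 1 is (a-1)/(a+b-2)
= (22 - 1) / (22 + 25 - 2)
= 21 / 45
= 0.4667

0.4667


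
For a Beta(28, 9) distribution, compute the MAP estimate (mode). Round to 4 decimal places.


MAP = mode = (a-1)/(a+b-2)
= (28-1)/(28+9-2)
= 27/35 = 0.7714

0.7714


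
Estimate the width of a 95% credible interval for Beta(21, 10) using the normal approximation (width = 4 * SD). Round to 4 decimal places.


For Beta(a,b): Var = ab/((a+b)^2(a+b+1))
Var = 0.0068, SD = 0.0826
Approximate 95% CI width = 4 * 0.0826 = 0.3305

0.3305


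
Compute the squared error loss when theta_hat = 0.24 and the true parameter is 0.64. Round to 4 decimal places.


L = (theta_hat - theta_true)^2
= (0.24 - 0.64)^2
= -0.4^2 = 0.16

0.16


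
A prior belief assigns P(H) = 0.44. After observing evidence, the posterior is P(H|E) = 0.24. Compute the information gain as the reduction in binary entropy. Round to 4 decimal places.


H(prior) = -0.44*log2(0.44) - 0.56*log2(0.56)
= 0.9896
H(post) = -0.24*log2(0.24) - 0.76*log2(0.76)
= 0.795
IG = 0.9896 - 0.795 = 0.1945

0.1945


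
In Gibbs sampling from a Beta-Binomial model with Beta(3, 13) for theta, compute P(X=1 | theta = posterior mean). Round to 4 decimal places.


Posterior mean = alpha/(alpha+beta) = 3/16 = 0.1875
P(X=1|theta=mean) = theta = 0.1875

0.1875


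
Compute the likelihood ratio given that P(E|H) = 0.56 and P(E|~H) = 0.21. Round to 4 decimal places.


LR = P(E|H) / P(E|~H)
= 0.56 / 0.21 = 2.6667

2.6667


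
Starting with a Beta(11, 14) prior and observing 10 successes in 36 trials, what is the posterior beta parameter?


Posterior beta = prior beta + failures
Failures = 36 - 10 = 26
beta_post = 14 + 26 = 40

40


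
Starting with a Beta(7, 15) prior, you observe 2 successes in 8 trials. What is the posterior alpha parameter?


For a Beta-Binomial conjugate model:
Posterior alpha = prior alpha + number of successes
= 7 + 2 = 9

9


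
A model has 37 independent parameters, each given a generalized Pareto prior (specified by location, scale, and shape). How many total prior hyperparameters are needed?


Each generalized Pareto prior needs 3 hyperparameters (location, scale, and shape).
Total = 3 * 37 = 111

111


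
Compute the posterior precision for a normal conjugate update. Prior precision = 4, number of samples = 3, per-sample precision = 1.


tau_post = tau_0 + n * tau
= 4 + 3 * 1 = 7

7


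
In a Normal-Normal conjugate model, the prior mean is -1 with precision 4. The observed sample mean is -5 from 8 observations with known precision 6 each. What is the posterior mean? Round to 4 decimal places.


Posterior precision = tau0 + n*tau = 4 + 8*6 = 52
Posterior mean = (tau0*mu0 + n*tau*xbar) / posterior_precision
= (4*-1 + 8*6*-5) / 52
= -244 / 52 = -4.6923

-4.6923


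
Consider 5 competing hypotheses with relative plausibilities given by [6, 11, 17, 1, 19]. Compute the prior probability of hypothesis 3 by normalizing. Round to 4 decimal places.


Sum of weights = 6 + 11 + 17 + 1 + 19 = 54
Normalized prior for H3 = 17 / 54
= 0.3148

0.3148


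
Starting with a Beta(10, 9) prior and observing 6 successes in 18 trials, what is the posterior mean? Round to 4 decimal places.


Posterior parameters: alpha = 10 + 6 = 16
beta = 9 + 12 = 21
Posterior mean = alpha / (alpha + beta) = 16 / 37
= 0.4324

0.4324


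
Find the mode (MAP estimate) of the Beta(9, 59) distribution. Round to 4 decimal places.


For Beta(a,b) with a,b > 1:
Mode = (a-1)/(a+b-2) = (9-1)/(68-2)
= 8/66 = 0.1212

0.1212


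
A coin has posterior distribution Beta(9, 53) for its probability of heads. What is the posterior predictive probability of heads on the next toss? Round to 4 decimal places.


Posterior predictive = E[theta] = alpha/(alpha+beta)
= 9/62
= 0.1452

0.1452


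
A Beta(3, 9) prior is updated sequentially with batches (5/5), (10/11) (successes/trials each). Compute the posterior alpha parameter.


Sequential conjugate updating is equivalent to a single batch update.
Total successes across all batches = 15
alpha_posterior = alpha_prior + total_successes = 3 + 15
= 18

18


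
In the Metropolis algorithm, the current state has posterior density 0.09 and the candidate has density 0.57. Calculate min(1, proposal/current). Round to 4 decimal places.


Ratio = 0.57/0.09 = 6.3333
Acceptance probability = min(1, 6.3333)
= 1.0

1.0


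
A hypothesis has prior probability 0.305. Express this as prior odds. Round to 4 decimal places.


Odds = P(H) / P(not H) = 0.305 / 0.695
= 0.4388

0.4388


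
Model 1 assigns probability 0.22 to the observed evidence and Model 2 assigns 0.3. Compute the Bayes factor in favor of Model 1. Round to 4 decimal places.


BF = P(data|M1) / P(data|M2)
= 0.22 / 0.3 = 0.7333

0.7333


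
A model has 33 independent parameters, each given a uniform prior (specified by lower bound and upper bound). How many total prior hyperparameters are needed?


Each uniform prior needs 2 hyperparameters (lower bound and upper bound).
Total = 2 * 33 = 66

66


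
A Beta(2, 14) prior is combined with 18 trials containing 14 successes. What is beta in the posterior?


In conjugate updating:
beta_posterior = beta_prior + (n - k)
= 14 + (18 - 14)
= 14 + 4 = 18

18


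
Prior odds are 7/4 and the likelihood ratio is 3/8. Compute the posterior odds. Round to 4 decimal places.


Posterior odds = prior odds * likelihood ratio
= (7/4) * (3/8)
= 21 / 32
= 0.6562

0.6562


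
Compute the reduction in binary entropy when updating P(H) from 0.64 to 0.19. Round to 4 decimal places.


H_before = -p*log2(p) - (1-p)*log2(1-p) for p=0.64: 0.9427
H_after for p=0.19: 0.7015
Reduction = 0.9427 - 0.7015 = 0.2412

0.2412


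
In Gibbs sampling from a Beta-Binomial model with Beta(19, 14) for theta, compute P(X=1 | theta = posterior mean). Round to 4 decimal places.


Posterior mean = alpha/(alpha+beta) = 19/33 = 0.5758
P(X=1|theta=mean) = theta = 0.5758

0.5758


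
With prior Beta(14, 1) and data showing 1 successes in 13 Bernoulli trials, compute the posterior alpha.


Conjugate update: alpha_posterior = alpha_prior + k
= 14 + 1 = 15

15


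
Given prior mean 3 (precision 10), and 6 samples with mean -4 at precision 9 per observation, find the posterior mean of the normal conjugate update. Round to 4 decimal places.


The posterior mean is a precision-weighted average of prior and data.
Post. prec. = 10 + 54 = 64
Post. mean = (30 + -216)/64 = -186/64 = -2.9062

-2.9062


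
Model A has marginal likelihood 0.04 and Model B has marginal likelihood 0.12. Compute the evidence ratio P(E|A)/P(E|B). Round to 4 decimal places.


Evidence ratio = P(E|A) / P(E|B)
= 0.04 / 0.12
= 0.3333

0.3333


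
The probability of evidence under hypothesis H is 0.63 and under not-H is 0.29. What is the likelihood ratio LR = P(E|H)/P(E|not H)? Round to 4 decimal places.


LR = 0.63 / 0.29
= 2.1724

2.1724


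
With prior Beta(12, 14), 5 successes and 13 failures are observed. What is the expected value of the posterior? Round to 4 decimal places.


Posterior = Beta(17, 27)
E[theta] = alpha/(alpha+beta)
= 17/44 = 0.3864

0.3864


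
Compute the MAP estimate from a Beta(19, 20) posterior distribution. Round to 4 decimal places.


MAP = mode of Beta distribution
= (alpha - 1)/(alpha + beta - 2)
= (19-1)/(19+20-2)
= 18/37 = 0.4865

0.4865


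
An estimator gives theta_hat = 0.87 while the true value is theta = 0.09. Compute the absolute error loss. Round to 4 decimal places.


The absolute error loss is |theta_hat - theta|
= |0.87 - 0.09|
= 0.78

0.78


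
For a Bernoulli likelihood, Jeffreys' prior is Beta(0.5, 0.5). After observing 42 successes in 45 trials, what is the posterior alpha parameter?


Jeffreys' prior for Bernoulli is Beta(0.5, 0.5).
Posterior is Beta(0.5 + k, 0.5 + n - k).
Posterior alpha = 0.5 + k = 0.5 + 42 = 42.5

42.5


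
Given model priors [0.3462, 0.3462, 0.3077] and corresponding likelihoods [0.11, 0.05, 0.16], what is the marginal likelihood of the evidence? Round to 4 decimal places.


P(E) = sum_i P(M_i) P(E|M_i)
= 0.0381 + 0.0173 + 0.0492
= 0.1046

0.1046


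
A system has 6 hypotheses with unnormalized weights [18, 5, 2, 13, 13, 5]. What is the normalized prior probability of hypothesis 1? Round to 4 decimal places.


The normalized prior is the weight divided by the total.
Total weight = 56
P(H1) = 18 / 56 = 0.3214

0.3214


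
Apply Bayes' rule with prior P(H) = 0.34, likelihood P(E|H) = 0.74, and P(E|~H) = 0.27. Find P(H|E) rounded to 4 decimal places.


Step 1: Compute marginal P(E) = P(E|H)P(H) + P(E|~H)P(~H)
= 0.74*0.34 + 0.27*0.66 = 0.4298
Step 2: P(H|E) = P(E|H)P(H)/P(E) = 0.2516/0.4298
= 0.5854

0.5854


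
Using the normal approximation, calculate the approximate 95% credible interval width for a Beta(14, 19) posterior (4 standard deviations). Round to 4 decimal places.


Var(Beta) = 14*19/(33^2 * 34) = 0.0072
SD = 0.0848
Width ~ 4*SD = 0.339

0.339


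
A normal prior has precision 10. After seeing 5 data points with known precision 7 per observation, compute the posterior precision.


In the conjugate normal model, precisions add:
tau_posterior = tau_prior + n * tau_data
= 10 + 5*7 = 45

45


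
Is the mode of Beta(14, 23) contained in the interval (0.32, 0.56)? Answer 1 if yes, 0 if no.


Mode = (a-1)/(a+b-2) = 13/35 = 0.3714
Interval: (0.32, 0.56)
Contains mode? 1

1


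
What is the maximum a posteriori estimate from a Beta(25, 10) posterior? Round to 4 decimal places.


The MAP estimate equals the mode of the distribution.
Mode of Beta(a,b) = (a-1)/(a+b-2)
= 24/33
= 0.7273

0.7273


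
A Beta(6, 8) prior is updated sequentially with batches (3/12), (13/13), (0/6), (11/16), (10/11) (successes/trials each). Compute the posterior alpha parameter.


Sequential conjugate updating is equivalent to a single batch update.
Total successes across all batches = 37
alpha_posterior = alpha_prior + total_successes = 6 + 37
= 43

43


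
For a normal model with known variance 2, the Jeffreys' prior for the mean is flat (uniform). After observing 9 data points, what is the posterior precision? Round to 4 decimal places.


Jeffreys' prior for normal mean (known variance) is flat.
Prior precision = 0.
Posterior precision = prior_prec + n/sigma^2 = 0 + 9/2
= 4.5

4.5


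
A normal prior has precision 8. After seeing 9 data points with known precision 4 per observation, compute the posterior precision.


In the conjugate normal model, precisions add:
tau_posterior = tau_prior + n * tau_data
= 8 + 9*4 = 44

44


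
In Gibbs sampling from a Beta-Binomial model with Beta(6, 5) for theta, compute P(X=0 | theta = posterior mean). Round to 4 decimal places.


Posterior mean = alpha/(alpha+beta) = 6/11 = 0.5455
P(X=0|theta=mean) = 1 - theta = 0.4545

0.4545


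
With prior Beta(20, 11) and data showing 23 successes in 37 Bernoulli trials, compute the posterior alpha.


Conjugate update: alpha_posterior = alpha_prior + k
= 20 + 23 = 43

43


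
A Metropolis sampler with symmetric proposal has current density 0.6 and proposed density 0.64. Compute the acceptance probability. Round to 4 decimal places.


For symmetric proposals, acceptance = min(1, pi(x*)/pi(x))
= min(1, 0.64/0.6)
= min(1, 1.0667) = 1.0

1.0


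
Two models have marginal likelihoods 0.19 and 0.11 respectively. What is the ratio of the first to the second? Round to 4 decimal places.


Evidence ratio = 0.19 / 0.11
= 1.7273

1.7273


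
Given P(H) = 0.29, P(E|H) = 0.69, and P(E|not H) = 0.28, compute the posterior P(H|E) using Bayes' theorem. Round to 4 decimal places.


By Bayes' theorem: P(H|E) = P(E|H)*P(H) / P(E)
P(E) = P(E|H)*P(H) + P(E|not H)*P(not H)
P(E) = 0.69*0.29 + 0.28*0.71 = 0.3989
P(H|E) = 0.69*0.29 / 0.3989 = 0.5016

0.5016


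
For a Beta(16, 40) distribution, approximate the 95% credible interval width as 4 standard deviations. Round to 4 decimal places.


Variance of Beta(a,b) = ab / ((a+b)^2 * (a+b+1))
= 16*40 / ((56)^2 * 57)
= 0.0036
SD = sqrt(0.0036) = 0.0598
Width = 4 * SD = 0.2393

0.2393


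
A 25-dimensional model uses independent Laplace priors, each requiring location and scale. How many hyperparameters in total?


Per parameter: 2 (location and scale).
Total = 25 * 2 = 50

50


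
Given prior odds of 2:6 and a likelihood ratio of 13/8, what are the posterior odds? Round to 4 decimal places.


Posterior odds = prior odds * LR
Prior odds = 2/6 = 0.3333
LR = 13/8 = 1.625
Posterior odds = 0.3333 * 1.625 = 0.5417

0.5417


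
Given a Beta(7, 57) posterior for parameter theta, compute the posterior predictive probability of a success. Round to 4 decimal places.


For a Beta-Bernoulli model, the predictive probability is the mean:
P(success) = 7/(7+57) = 7/64 = 0.1094

0.1094


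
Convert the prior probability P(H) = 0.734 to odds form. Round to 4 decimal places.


P(not H) = 1 - 0.734 = 0.266
Odds = 0.734 / 0.266 = 2.7594

2.7594


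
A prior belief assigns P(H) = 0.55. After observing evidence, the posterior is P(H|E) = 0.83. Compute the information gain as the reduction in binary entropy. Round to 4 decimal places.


H(prior) = -0.55*log2(0.55) - 0.45*log2(0.45)
= 0.9928
H(post) = -0.83*log2(0.83) - 0.17*log2(0.17)
= 0.6577
IG = 0.9928 - 0.6577 = 0.3351

0.3351


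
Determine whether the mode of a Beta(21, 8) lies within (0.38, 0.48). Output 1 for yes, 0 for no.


First find the mode: (a-1)/(a+b-2) = 0.7407
Is 0.7407 in (0.38, 0.48)? 0

0


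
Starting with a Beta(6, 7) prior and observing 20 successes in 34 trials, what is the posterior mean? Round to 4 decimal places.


Posterior parameters: alpha = 6 + 20 = 26
beta = 7 + 14 = 21
Posterior mean = alpha / (alpha + beta) = 26 / 47
= 0.5532

0.5532


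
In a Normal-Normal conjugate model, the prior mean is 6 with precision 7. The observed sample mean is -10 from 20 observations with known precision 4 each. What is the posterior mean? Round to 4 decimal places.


Posterior precision = tau0 + n*tau = 7 + 20*4 = 87
Posterior mean = (tau0*mu0 + n*tau*xbar) / posterior_precision
= (7*6 + 20*4*-10) / 87
= -758 / 87 = -8.7126

-8.7126


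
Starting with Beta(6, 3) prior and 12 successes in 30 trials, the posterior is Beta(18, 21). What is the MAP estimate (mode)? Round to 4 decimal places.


The mode of Beta(a, b) when a > 1 and b > 1 is (a-1)/(a+b-2)
= (18 - 1) / (18 + 21 - 2)
= 17 / 37
= 0.4595

0.4595


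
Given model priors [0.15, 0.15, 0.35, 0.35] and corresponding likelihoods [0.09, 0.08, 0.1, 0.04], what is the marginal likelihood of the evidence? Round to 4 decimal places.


P(E) = sum_i P(M_i) P(E|M_i)
= 0.0135 + 0.012 + 0.035 + 0.014
= 0.0745

0.0745


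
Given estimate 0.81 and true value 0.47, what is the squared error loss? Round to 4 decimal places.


Squared error = (estimate - true)^2
Difference = 0.34
Loss = 0.34^2 = 0.1156

0.1156


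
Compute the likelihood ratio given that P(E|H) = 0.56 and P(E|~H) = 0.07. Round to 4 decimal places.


LR = P(E|H) / P(E|~H)
= 0.56 / 0.07 = 8.0

8.0


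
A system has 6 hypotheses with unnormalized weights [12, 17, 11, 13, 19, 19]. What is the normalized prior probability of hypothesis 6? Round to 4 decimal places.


The normalized prior is the weight divided by the total.
Total weight = 91
P(H6) = 19 / 91 = 0.2088

0.2088


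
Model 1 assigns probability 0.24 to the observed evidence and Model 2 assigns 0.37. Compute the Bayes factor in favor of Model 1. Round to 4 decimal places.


BF = P(data|M1) / P(data|M2)
= 0.24 / 0.37 = 0.6486

0.6486


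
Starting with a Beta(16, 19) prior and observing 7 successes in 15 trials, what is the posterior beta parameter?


Posterior beta = prior beta + failures
Failures = 15 - 7 = 8
beta_post = 19 + 8 = 27

27


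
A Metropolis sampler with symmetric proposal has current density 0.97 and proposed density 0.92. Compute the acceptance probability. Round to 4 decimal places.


For symmetric proposals, acceptance = min(1, pi(x*)/pi(x))
= min(1, 0.92/0.97)
= min(1, 0.9485) = 0.9485

0.9485


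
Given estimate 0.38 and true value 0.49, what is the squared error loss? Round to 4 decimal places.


Squared error = (estimate - true)^2
Difference = -0.11
Loss = -0.11^2 = 0.0121

0.0121


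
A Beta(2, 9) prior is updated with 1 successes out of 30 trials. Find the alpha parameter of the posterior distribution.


In the Beta-Binomial conjugate update:
alpha_post = alpha_prior + successes
= 2 + 1
= 3

3


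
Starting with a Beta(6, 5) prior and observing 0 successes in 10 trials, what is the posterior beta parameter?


Posterior beta = prior beta + failures
Failures = 10 - 0 = 10
beta_post = 5 + 10 = 15

15


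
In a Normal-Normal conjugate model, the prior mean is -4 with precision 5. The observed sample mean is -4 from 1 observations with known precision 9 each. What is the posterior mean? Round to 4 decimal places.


Posterior precision = tau0 + n*tau = 5 + 1*9 = 14
Posterior mean = (tau0*mu0 + n*tau*xbar) / posterior_precision
= (5*-4 + 1*9*-4) / 14
= -56 / 14 = -4.0

-4.0


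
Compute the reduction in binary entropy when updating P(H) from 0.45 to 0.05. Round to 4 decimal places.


H_before = -p*log2(p) - (1-p)*log2(1-p) for p=0.45: 0.9928
H_after for p=0.05: 0.2864
Reduction = 0.9928 - 0.2864 = 0.7064

0.7064


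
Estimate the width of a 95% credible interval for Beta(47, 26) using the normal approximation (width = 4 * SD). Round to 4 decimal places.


For Beta(a,b): Var = ab/((a+b)^2(a+b+1))
Var = 0.0031, SD = 0.0557
Approximate 95% CI width = 4 * 0.0557 = 0.2227

0.2227


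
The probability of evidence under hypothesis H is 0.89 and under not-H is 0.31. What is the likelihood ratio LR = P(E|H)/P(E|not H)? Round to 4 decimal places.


LR = 0.89 / 0.31
= 2.871

2.871


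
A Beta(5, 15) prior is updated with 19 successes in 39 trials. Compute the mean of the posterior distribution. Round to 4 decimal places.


After update: Beta(24, 35)
Mean = 24 / (24 + 35) = 24 / 59
= 0.4068

0.4068


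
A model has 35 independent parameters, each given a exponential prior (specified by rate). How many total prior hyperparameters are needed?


Each exponential prior needs 1 hyperparameter (rate).
Total = 1 * 35 = 35

35


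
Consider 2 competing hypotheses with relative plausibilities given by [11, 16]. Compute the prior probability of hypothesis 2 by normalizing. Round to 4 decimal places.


Sum of weights = 11 + 16 = 27
Normalized prior for H2 = 16 / 27
= 0.5926

0.5926


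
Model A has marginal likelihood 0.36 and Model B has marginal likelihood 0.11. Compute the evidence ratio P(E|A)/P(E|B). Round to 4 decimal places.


Evidence ratio = P(E|A) / P(E|B)
= 0.36 / 0.11
= 3.2727

3.2727


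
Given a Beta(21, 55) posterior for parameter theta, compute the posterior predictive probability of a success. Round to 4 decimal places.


For a Beta-Bernoulli model, the predictive probability is the mean:
P(success) = 21/(21+55) = 21/76 = 0.2763

0.2763


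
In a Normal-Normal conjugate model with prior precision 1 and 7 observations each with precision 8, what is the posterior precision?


Posterior precision = prior precision + n * observation precision
= 1 + 7 * 8
= 1 + 56 = 57

57


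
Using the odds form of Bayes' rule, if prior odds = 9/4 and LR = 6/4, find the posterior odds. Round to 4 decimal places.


Bayes' rule in odds form: posterior odds = prior odds * LR
= (9 * 6) / (4 * 4)
= 54/16 = 3.375

3.375


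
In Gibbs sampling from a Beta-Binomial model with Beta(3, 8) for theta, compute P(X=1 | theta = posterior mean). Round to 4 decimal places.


Posterior mean = alpha/(alpha+beta) = 3/11 = 0.2727
P(X=1|theta=mean) = theta = 0.2727

0.2727


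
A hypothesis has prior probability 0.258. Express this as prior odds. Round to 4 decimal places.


Odds = P(H) / P(not H) = 0.258 / 0.742
= 0.3477

0.3477


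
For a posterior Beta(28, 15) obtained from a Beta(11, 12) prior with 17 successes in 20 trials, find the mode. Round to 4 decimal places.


Mode = (alpha - 1) / (alpha + beta - 2)
= 27 / 41
= 0.6585

0.6585


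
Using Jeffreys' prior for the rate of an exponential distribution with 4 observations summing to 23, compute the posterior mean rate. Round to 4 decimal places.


Jeffreys' prior leads to posterior Gamma(4, 23).
Mean = 4/23 = 0.1739

0.1739


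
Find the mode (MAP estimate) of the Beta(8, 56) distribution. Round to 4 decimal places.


For Beta(a,b) with a,b > 1:
Mode = (a-1)/(a+b-2) = (8-1)/(64-2)
= 7/62 = 0.1129

0.1129


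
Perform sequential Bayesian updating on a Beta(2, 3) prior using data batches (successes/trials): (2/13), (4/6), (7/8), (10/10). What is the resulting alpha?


Accumulate successes: 23
Posterior alpha = prior alpha + sum of successes
= 2 + 23 = 25

25


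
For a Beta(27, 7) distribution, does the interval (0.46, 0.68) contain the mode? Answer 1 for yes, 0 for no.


Mode of Beta(a,b) = (a-1)/(a+b-2)
= (27-1)/(27+7-2) = 0.8125
Check: 0.46 <= 0.8125 <= 0.68?
Result: 0

0


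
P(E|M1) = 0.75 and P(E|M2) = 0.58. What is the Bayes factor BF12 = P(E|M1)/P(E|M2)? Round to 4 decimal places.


Bayes factor BF12 = P(E|M1) / P(E|M2)
= 0.75 / 0.58
= 1.2931

1.2931


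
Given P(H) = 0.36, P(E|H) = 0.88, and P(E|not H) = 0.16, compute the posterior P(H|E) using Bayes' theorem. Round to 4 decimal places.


By Bayes' theorem: P(H|E) = P(E|H)*P(H) / P(E)
P(E) = P(E|H)*P(H) + P(E|not H)*P(not H)
P(E) = 0.88*0.36 + 0.16*0.64 = 0.4192
P(H|E) = 0.88*0.36 / 0.4192 = 0.7557

0.7557


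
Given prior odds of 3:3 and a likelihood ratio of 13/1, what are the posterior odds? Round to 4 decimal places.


Posterior odds = prior odds * LR
Prior odds = 3/3 = 1.0
LR = 13/1 = 13.0
Posterior odds = 1.0 * 13.0 = 13.0

13.0


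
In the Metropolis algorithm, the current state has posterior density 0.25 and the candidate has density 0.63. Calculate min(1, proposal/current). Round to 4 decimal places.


Ratio = 0.63/0.25 = 2.52
Acceptance probability = min(1, 2.52)
= 1.0

1.0


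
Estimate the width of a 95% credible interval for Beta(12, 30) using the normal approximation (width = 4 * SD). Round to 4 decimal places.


For Beta(a,b): Var = ab/((a+b)^2(a+b+1))
Var = 0.0047, SD = 0.0689
Approximate 95% CI width = 4 * 0.0689 = 0.2756

0.2756


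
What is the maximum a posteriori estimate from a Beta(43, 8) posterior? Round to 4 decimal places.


The MAP estimate equals the mode of the distribution.
Mode of Beta(a,b) = (a-1)/(a+b-2)
= 42/49
= 0.8571

0.8571


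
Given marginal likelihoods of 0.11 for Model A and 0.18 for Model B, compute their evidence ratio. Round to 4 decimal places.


Ratio = ML(A) / ML(B) = 0.11/0.18
= 0.6111

0.6111


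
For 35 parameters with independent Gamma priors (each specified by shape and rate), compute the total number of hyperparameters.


A Gamma prior has 2 hyperparameters per parameter.
Total = 35 * 2 = 70

70


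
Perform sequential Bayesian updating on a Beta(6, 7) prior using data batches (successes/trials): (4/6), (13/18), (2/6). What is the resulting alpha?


Accumulate successes: 19
Posterior alpha = prior alpha + sum of successes
= 6 + 19 = 25

25


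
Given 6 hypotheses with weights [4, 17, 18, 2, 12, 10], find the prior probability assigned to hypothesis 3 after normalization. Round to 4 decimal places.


To normalize, divide each weight by the sum of all weights.
Sum = 63
Prior(H3) = 18/63 = 0.2857

0.2857


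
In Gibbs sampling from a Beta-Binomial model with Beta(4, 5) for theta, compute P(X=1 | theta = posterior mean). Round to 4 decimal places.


Posterior mean = alpha/(alpha+beta) = 4/9 = 0.4444
P(X=1|theta=mean) = theta = 0.4444

0.4444
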